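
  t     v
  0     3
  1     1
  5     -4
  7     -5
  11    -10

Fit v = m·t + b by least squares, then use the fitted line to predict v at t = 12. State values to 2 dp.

Setting ∂/∂m … = 0 gives: 196·m + 24·b = -164;  24·m + 5·b = -15.
Determinant 196·5 − 24² = 404.
m = ((-164)·5 − 24·(-15))/404 = -115/101; b = (196·(-15) − 24·(-164))/404 = 249/101.
At t = 12: v̂ = (-115/101)·(12) + (249/101)·(1) = -1131/101.

v̂ = -11.20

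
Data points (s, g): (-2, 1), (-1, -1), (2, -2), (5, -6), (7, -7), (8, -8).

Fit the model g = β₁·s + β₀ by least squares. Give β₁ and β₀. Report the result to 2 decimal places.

From the data, Σs·s = 147, Σs = 19, Σ1 = 6.
Moment sums: Σs·g = -148, Σg = -23.
Determinant 147·6 − 19² = 521.
β₁ = ((-148)·6 − 19·(-23))/521 = -451/521; β₀ = (147·(-23) − 19·(-148))/521 = -569/521.

β₁ = -0.87, β₀ = -1.09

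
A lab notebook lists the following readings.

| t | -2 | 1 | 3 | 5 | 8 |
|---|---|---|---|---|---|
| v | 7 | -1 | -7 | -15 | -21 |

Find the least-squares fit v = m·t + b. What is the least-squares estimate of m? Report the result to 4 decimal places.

Compute the Gram sums: Σt·t = 103, Σt = 15, Σ1 = 5.
For Xᵀv: Σt·v = -279, Σv = -37.
Eliminating b: 5·(row 1) − 15·(row 2) gives 290·m = 5·(-279) − 15·(-37) = -840, so m = -84/29.
Then b = ((-37) − 15·(-84/29))/5 = 187/145.

m = -2.8966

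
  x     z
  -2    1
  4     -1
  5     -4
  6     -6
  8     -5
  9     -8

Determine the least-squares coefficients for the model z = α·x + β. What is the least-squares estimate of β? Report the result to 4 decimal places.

β = 0.0482

The normal equations are: 226·α + 30·β = -174;  30·α + 6·β = -23.
det = 226·6 − 30² = 456.
α = ((-174)·6 − 30·(-23))/456 = -59/76; β = (226·(-23) − 30·(-174))/456 = 11/228.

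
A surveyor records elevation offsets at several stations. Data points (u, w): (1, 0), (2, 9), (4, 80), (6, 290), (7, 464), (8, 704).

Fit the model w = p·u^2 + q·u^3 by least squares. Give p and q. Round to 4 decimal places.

The normal system XᵀX·[p, q]ᵀ = Xᵀw is [[8066, 58408]; [58408, 430610]]·[p, q]ᵀ = [79548, 587432]ᵀ.
Eliminating q: 430610·(row 1) − 58408·(row 2) gives 61805796·p = 430610·79548 − 58408·587432 = -56563976, so p = -94906/103701.
Then q = (587432 − 58408·(-94906/103701))/430610 = 22996732/15451449.

p = -0.9152, q = 1.4883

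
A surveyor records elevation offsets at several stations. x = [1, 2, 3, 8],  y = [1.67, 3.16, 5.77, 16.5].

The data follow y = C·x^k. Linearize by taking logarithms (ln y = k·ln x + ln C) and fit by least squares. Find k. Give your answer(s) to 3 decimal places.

With ln yᵢ as the transformed response and ln xᵢ as the regressor:
AᵀA = [[6.0115, 3.8712]; [3.8712, 4]], rhs = [8.5524, 6.2194]ᵀ  (here Σln x = 3.8712, Σ(ln x)² = 6.0115, Σln y = 6.2194, Σln x·ln y = 8.5524).
Slope k = (n·Σln x·ln y − Σln x·Σln y)/(n·Σ(ln x)² − (Σln x)²) = (4·8.5524 − 3.8712·6.2194)/9.0597 = 1.11848; ln C = (Σln y − k·Σln x)/n = 0.47239.

k = 1.118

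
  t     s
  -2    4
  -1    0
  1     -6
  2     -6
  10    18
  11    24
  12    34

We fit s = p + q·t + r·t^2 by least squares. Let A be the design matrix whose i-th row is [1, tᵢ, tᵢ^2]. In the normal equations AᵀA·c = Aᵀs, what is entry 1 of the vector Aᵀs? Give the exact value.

Entry 1 ↔ basis 1, so (Aᵀs)_{1} = Σᵢ sᵢ = (1)·(4) + (1)·(0) + (1)·(-6) + (1)·(-6) + (1)·(18) + (1)·(24) + (1)·(34) = 68.

68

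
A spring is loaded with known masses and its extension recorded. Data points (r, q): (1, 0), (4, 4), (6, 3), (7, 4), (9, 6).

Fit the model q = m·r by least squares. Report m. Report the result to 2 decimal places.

m = 0.63

Sums needed: Σr·r = 183.
Right-hand side: Σr·q = 116.
m = 116/183 = 0.63388.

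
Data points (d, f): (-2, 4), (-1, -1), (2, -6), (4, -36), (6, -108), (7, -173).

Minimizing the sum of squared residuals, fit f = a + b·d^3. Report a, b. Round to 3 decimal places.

a = -1.647, b = -0.499

Setting ∂/∂a … = 0 gives: 6·a + 622·b = -320;  622·a + 168530·b = -85050.
(Σ1 = 6, Σd^3 = 622, Σd^3·d^3 = 168530, Σf = -320, Σd^3·f = -85050.)
det = 6·168530 − 622² = 624296.
a = ((-320)·168530 − 622·(-85050))/624296 = -257125/156074; b = (6·(-85050) − 622·(-320))/624296 = -77815/156074.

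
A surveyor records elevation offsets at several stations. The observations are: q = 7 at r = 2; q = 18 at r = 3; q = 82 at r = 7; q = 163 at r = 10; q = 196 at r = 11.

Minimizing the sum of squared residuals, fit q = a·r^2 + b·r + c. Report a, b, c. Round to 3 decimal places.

With design matrix M, MᵀM = [[27139, 2709, 283]; [2709, 283, 33]; [283, 33, 5]] and Mᵀq = [44224, 4428, 466]ᵀ.
Solving the 3×3 system (Gaussian elimination) gives a = 8149/5464, b = 8199/5464, c = -3051/2732.

a = 1.491, b = 1.501, c = -1.117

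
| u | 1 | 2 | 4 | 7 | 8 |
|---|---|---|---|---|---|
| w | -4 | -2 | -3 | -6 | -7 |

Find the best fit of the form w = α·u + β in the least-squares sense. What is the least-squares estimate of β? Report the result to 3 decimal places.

Sums needed: Σu·u = 134, Σu = 22, Σ1 = 5.
Moment sums: Σu·w = -118, Σw = -22.
Normal equations: [[134, 22]; [22, 5]]·[α, β]ᵀ = [-118, -22]ᵀ.
Eliminating β: 5·(row 1) − 22·(row 2) gives 186·α = 5·(-118) − 22·(-22) = -106, so α = -53/93.
Then β = ((-22) − 22·(-53/93))/5 = -176/93.

β = -1.892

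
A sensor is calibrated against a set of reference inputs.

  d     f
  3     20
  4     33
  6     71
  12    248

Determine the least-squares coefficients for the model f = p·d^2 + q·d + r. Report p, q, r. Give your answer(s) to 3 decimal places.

p = 1.392, q = 4.515, r = -6.535

MᵀM·[p, q, r]ᵀ = Mᵀf reads: 22369·p + 2035·q + 205·r = 38976;  2035·p + 205·q + 25·r = 3594;  205·p + 25·q + 4·r = 372.
(Σd^2·d^2 = 22369, Σd^2·d = 2035, Σd^2 = 205, Σd·d = 205, Σd = 25, Σ1 = 4, Σd^2·f = 38976, Σd·f = 3594, Σf = 372.)
Row-reducing yields p = 629/452, q = 10203/2260, r = -1477/226.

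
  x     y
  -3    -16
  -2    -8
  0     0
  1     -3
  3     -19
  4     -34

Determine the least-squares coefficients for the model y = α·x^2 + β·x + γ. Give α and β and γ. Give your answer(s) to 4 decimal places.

Setting ∂/∂α … = 0 gives: 435·α + 57·β + 39·γ = -894;  57·α + 39·β + 3·γ = -132;  39·α + 3·β + 6·γ = -80.
Inverting the 3×3 Gram matrix, [α, β, γ]ᵀ = [-47/24, -99/200, -107/300]ᵀ.

α = -1.9583, β = -0.4950, γ = -0.3567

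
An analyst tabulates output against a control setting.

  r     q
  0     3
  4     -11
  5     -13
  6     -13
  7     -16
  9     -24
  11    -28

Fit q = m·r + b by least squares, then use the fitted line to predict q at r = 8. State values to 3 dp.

From the data, Σr·r = 328, Σr = 42, Σ1 = 7.
For Aᵀq: Σr·q = -823, Σq = -102.
AᵀA·[m, b]ᵀ = Aᵀq becomes [[328, 42]; [42, 7]]·[m, b]ᵀ = [-823, -102]ᵀ.
Δ = 328·7 − 42² = 532.
m = ((-823)·7 − 42·(-102))/532 = -211/76; b = (328·(-102) − 42·(-823))/532 = 555/266.
At r = 8: q̂ = (-211/76)·(8) + (555/266)·(1) = -5353/266.

q̂ = -20.124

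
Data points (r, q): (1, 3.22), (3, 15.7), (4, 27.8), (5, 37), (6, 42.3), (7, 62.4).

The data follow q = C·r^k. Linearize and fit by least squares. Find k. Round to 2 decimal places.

Let Y = ln q. Fitting Y = k·ln r + ln C by least squares:
Σln r = 7.8320, Σ(ln r)² = 12.7160, Σln q = 18.7373, Σln r·ln q = 28.1995.
Normal system: [[12.7160, 7.8320]; [7.8320, 6]]·[k, ln C]ᵀ = [28.1995, 18.7373]ᵀ.
Solving (det = 14.9557): k = 1.50084, ln C = 1.16379.

k = 1.50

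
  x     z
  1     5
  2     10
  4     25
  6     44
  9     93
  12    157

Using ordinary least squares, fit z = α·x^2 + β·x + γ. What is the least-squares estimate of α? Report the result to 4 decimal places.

AᵀA·[α, β, γ]ᵀ = Aᵀz reads: 28866·α + 2746·β + 282·γ = 32170;  2746·α + 282·β + 34·γ = 3110;  282·α + 34·β + 6·γ = 334.
Inverting the 3×3 Gram matrix, [α, β, γ]ᵀ = [4625/4798, 5947/4798, 8007/2399]ᵀ.

α = 0.9639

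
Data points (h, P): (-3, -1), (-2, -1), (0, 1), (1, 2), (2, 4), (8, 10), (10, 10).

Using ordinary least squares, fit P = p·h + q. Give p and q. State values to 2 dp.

Normal-equation sums: Σh·h = 182, Σh = 16, Σ1 = 7.
Moment sums: Σh·P = 195, ΣP = 25.
So XᵀX·[p, q]ᵀ = XᵀP: [[182, 16]; [16, 7]]·[p, q]ᵀ = [195, 25]ᵀ.
det = 182·7 − 16² = 1018.
p = (195·7 − 16·25)/1018 = 965/1018; q = (182·25 − 16·195)/1018 = 715/509.

p = 0.95, q = 1.40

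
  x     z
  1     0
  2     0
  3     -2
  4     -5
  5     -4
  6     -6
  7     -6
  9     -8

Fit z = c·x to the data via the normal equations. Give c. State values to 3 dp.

Compute the Gram sums: Σx·x = 221.
Moment sums: Σx·z = -196.
Normal equations: [[221]]·[c]ᵀ = [-196]ᵀ.
c = (-196)/221 = -0.886878.

c = -0.887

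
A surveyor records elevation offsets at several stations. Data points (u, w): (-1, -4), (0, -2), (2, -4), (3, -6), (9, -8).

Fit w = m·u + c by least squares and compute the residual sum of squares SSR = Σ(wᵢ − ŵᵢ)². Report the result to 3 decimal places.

SSR = 4.484

Normal-equation sums: Σu·u = 95, Σu = 13, Σ1 = 5.
And Σu·w = -94, Σw = -24.
Determinant 95·5 − 13² = 306.
m = ((-94)·5 − 13·(-24))/306 = -79/153; c = (95·(-24) − 13·(-94))/306 = -529/153.
Residuals: -18/17, 223/153, 25/51, -152/153, 16/153; SSR = 686/153.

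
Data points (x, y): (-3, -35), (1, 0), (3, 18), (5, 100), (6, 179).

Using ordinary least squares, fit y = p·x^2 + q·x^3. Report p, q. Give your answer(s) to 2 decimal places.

p = -0.93, q = 0.98

The normal equations are: 2084·p + 10902·q = 8791;  10902·p + 63740·q = 52595.
det = 2084·63740 − 10902² = 13980556.
p = (8791·63740 − 10902·52595)/13980556 = -6526175/6990278; q = (2084·52595 − 10902·8791)/13980556 = 6884249/6990278.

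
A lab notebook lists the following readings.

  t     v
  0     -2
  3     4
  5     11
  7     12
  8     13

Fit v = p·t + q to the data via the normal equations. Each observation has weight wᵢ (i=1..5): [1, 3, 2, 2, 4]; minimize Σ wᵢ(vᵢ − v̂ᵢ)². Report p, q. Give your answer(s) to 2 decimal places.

Compute the Gram sums: Σwᵢ·t·t = 431, Σwᵢ·t = 65, Σwᵢ·1 = 12.
And Σwᵢ·t·v = 730, Σwᵢ·v = 108.
Eliminating q: 12·(row 1) − 65·(row 2) gives 947·p = 12·730 − 65·108 = 1740, so p = 1740/947.
Then q = (108 − 65·(1740/947))/12 = -902/947.

p = 1.84, q = -0.95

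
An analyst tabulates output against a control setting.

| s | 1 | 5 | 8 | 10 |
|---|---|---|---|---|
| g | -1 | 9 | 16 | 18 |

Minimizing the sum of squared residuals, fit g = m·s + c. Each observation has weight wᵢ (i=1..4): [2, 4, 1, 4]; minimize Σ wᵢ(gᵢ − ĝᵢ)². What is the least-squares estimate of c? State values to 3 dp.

The normal system XᵀWX·[m, c]ᵀ = XᵀWg is [[566, 70]; [70, 11]]·[m, c]ᵀ = [1026, 122]ᵀ.
Eliminating c: 11·(row 1) − 70·(row 2) gives 1326·m = 11·1026 − 70·122 = 2746, so m = 1373/663.
Then c = (122 − 70·(1373/663))/11 = -1384/663.

c = -2.087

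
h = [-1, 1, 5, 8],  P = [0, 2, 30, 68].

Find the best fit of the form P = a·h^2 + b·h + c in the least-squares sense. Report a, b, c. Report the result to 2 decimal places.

a = 0.88, b = 1.46, c = 0.27

Setting ∂/∂a … = 0 gives: 4723·a + 637·b + 91·c = 5104;  637·a + 91·b + 13·c = 696;  91·a + 13·b + 4·c = 100.
(Σh^2·h^2 = 4723, Σh^2·h = 637, Σh^2 = 91, Σh·h = 91, Σh = 13, Σ1 = 4, Σh^2·P = 5104, Σh·P = 696, ΣP = 100.)
Inverting the 3×3 Gram matrix, [a, b, c]ᵀ = [29/33, 1043/715, 4/15]ᵀ.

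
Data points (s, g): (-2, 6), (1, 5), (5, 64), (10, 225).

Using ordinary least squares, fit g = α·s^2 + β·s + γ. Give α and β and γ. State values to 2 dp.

α = 2.01, β = 2.19, γ = 1.86

Entries of MᵀM: Σs^2·s^2 = 10642, Σs^2·s = 1118, Σs^2 = 130, Σs·s = 130, Σs = 14, Σ1 = 4.
Right-hand side: Σs^2·g = 24129, Σs·g = 2563, Σg = 300.
MᵀM·[α, β, γ]ᵀ = Mᵀg becomes [[10642, 1118, 130]; [1118, 130, 14]; [130, 14, 4]]·[α, β, γ]ᵀ = [24129, 2563, 300]ᵀ.
Inverting the 3×3 Gram matrix, [α, β, γ]ᵀ = [13465/6684, 4879/2228, 6229/3342]ᵀ.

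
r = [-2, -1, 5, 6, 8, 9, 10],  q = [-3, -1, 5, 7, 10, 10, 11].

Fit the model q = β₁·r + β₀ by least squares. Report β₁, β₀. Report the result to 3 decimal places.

β₁ = 1.169, β₀ = -0.274

Compute the Gram sums: Σr·r = 311, Σr = 35, Σ1 = 7.
Right-hand side: Σr·q = 354, Σq = 39.
AᵀA·[β₁, β₀]ᵀ = Aᵀq becomes [[311, 35]; [35, 7]]·[β₁, β₀]ᵀ = [354, 39]ᵀ.
Eliminating β₀: 7·(row 1) − 35·(row 2) gives 952·β₁ = 7·354 − 35·39 = 1113, so β₁ = 159/136.
Then β₀ = (39 − 35·(159/136))/7 = -261/952.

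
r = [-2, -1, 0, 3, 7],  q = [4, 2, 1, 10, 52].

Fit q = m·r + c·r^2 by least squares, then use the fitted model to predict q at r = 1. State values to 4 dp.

From the data, Σr·r = 63, Σr·r^2 = 361, Σr^2·r^2 = 2499.
And Σr·q = 384, Σr^2·q = 2656.
Normal equations: [[63, 361]; [361, 2499]]·[m, c]ᵀ = [384, 2656]ᵀ.
det = 63·2499 − 361² = 27116.
m = (384·2499 − 361·2656)/27116 = 200/6779; c = (63·2656 − 361·384)/27116 = 7176/6779.
At r = 1: q̂ = (200/6779)·(1) + (7176/6779)·(1) = 7376/6779.

q̂ = 1.0881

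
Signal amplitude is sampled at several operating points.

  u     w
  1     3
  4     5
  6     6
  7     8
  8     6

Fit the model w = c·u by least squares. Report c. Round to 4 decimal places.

Sums needed: Σu·u = 166.
For Mᵀw: Σu·w = 163.
So MᵀM·[c]ᵀ = Mᵀw: [[166]]·[c]ᵀ = [163]ᵀ.
c = 163/166 = 0.981928.

c = 0.9819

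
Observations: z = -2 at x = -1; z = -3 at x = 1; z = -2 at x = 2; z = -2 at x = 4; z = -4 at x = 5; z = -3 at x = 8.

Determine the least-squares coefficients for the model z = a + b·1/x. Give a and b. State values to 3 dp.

a = -2.600, b = -0.372

Compute the Gram sums: Σ1 = 6, Σ1/x = 43/40, Σ1/x·1/x = 3789/1600.
Right-hand side: Σz = -16, Σ1/x·z = -147/40.
Normal equations: [[6, 43/40]; [43/40, 3789/1600]]·[a, b]ᵀ = [-16, -147/40]ᵀ.
Determinant 6·(3789/1600) − (43/40)² = 4177/320.
a = ((-16)·(3789/1600) − (43/40)·(-147/40))/(4177/320) = -54303/20885; b = (6·(-147/40) − (43/40)·(-16))/(4177/320) = -1552/4177.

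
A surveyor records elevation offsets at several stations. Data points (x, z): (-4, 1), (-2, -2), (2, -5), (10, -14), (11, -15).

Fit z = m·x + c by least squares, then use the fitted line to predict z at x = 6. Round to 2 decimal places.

ẑ = -9.72

The normal equations are: 245·m + 17·c = -315;  17·m + 5·c = -35.
Eliminating c: 5·(row 1) − 17·(row 2) gives 936·m = 5·(-315) − 17·(-35) = -980, so m = -245/234.
Then c = ((-35) − 17·(-245/234))/5 = -805/234.
At x = 6: ẑ = (-245/234)·(6) + (-805/234)·(1) = -175/18.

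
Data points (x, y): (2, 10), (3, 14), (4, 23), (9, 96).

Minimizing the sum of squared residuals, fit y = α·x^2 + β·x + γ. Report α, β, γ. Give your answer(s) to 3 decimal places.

Compute the Gram sums: Σx^2·x^2 = 6914, Σx^2·x = 828, Σx^2 = 110, Σx·x = 110, Σx = 18, Σ1 = 4.
And Σx^2·y = 8310, Σx·y = 1018, Σy = 143.
Normal equations: [[6914, 828, 110]; [828, 110, 18]; [110, 18, 4]]·[α, β, γ]ᵀ = [8310, 1018, 143]ᵀ.
Solving the 3×3 system (Gaussian elimination) gives α = 2239/1892, β = -1277/1892, γ = 11813/1892.

α = 1.183, β = -0.675, γ = 6.244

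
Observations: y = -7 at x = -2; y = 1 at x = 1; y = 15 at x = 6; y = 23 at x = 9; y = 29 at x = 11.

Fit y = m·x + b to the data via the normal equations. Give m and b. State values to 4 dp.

m = 2.7627, b = -1.6136

From the data, Σx·x = 243, Σx = 25, Σ1 = 5.
Moment sums: Σx·y = 631, Σy = 61.
So MᵀM·[m, b]ᵀ = Mᵀy: [[243, 25]; [25, 5]]·[m, b]ᵀ = [631, 61]ᵀ.
Eliminating b: 5·(row 1) − 25·(row 2) gives 590·m = 5·631 − 25·61 = 1630, so m = 163/59.
Then b = (61 − 25·(163/59))/5 = -476/295.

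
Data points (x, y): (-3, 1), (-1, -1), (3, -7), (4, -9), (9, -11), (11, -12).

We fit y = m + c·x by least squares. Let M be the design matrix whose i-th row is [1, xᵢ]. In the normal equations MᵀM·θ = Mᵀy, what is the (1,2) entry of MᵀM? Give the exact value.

Row 1 ↔ basis 1, column 2 ↔ basis x, so (MᵀM)_{1,2} = Σᵢ x = (1)·(-3) + (1)·(-1) + (1)·(3) + (1)·(4) + (1)·(9) + (1)·(11) = 23.

23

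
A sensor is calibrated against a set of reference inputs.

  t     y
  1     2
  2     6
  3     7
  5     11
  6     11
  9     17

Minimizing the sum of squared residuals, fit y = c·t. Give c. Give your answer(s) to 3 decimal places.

The normal system XᵀX·[c]ᵀ = Xᵀy is [[156]]·[c]ᵀ = [309]ᵀ.
Hence c = 309 / 156 ≈ 1.98077.

c = 1.981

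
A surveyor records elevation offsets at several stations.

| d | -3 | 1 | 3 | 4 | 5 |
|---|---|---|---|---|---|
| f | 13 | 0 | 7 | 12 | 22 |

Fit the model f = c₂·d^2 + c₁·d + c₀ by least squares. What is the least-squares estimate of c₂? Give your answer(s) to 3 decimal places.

c₂ = 1.082

With design matrix M, MᵀM = [[1044, 190, 60]; [190, 60, 10]; [60, 10, 5]] and Mᵀf = [922, 140, 54]ᵀ.
Solving the 3×3 system (Gaussian elimination) gives c₂ = 436/403, c₁ = -2203/2015, c₀ = 8/2015.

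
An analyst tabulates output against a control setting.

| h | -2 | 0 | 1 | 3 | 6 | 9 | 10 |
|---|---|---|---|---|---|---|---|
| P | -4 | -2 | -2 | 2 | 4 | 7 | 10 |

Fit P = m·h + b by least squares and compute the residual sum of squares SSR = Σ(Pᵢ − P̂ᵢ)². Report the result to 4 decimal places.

MᵀM·[m, b]ᵀ = MᵀP reads: 231·m + 27·b = 199;  27·m + 7·b = 15.
Determinant 231·7 − 27² = 888.
m = (199·7 − 27·15)/888 = 247/222; b = (231·15 − 27·199)/888 = -159/74.
Residuals: 83/222, 11/74, -107/111, 30/37, -39/74, -32/37, 227/222; SSR = 424/111.

SSR = 3.8198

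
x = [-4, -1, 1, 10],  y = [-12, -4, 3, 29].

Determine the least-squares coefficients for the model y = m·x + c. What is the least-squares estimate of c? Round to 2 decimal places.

The normal system MᵀM·[m, c]ᵀ = Mᵀy is [[118, 6]; [6, 4]]·[m, c]ᵀ = [345, 16]ᵀ.
det = 118·4 − 6² = 436.
m = (345·4 − 6·16)/436 = 321/109; c = (118·16 − 6·345)/436 = -91/218.

c = -0.42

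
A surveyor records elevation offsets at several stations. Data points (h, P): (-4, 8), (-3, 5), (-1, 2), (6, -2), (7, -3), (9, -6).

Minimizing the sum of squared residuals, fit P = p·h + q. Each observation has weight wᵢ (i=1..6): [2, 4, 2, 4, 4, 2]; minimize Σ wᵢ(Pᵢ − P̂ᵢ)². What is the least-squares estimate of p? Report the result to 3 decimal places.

Normal-equation sums: Σwᵢ·h·h = 572, Σwᵢ·h = 48, Σwᵢ·1 = 18.
Right-hand side: Σwᵢ·h·P = -368, Σwᵢ·P = 8.
AᵀWA·[p, q]ᵀ = AᵀWP becomes [[572, 48]; [48, 18]]·[p, q]ᵀ = [-368, 8]ᵀ.
Eliminating q: 18·(row 1) − 48·(row 2) gives 7992·p = 18·(-368) − 48·8 = -7008, so p = -292/333.
Then q = (8 − 48·(-292/333))/18 = 2780/999.

p = -0.877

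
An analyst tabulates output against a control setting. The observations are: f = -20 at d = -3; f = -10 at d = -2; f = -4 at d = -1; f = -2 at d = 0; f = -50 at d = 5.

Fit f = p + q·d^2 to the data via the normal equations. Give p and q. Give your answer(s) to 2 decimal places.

p = -2.24, q = -1.92

The normal system XᵀX·[p, q]ᵀ = Xᵀf is [[5, 39]; [39, 723]]·[p, q]ᵀ = [-86, -1474]ᵀ.
Determinant 5·723 − 39² = 2094.
p = ((-86)·723 − 39·(-1474))/2094 = -782/349; q = (5·(-1474) − 39·(-86))/2094 = -2008/1047.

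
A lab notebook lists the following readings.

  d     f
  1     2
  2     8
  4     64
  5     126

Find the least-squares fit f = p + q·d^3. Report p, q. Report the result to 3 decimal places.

Sums needed: Σ1 = 4, Σd^3 = 198, Σd^3·d^3 = 19786.
Right-hand side: Σf = 200, Σd^3·f = 19912.
Δ = 4·19786 − 198² = 39940.
p = (200·19786 − 198·19912)/39940 = 3656/9985; q = (4·19912 − 198·200)/39940 = 10012/9985.

p = 0.366, q = 1.003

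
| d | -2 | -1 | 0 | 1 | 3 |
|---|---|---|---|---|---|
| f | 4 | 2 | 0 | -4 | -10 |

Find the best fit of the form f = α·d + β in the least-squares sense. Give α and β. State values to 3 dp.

Normal-equation sums: Σd·d = 15, Σd = 1, Σ1 = 5.
For Aᵀf: Σd·f = -44, Σf = -8.
Eliminating β: 5·(row 1) − 1·(row 2) gives 74·α = 5·(-44) − 1·(-8) = -212, so α = -106/37.
Then β = ((-8) − 1·(-106/37))/5 = -38/37.

α = -2.865, β = -1.027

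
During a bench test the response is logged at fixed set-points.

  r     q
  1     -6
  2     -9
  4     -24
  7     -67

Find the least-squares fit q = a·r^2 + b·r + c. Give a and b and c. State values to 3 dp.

a = -1.394, b = 0.970, c = -5.500

With design matrix A, AᵀA = [[2674, 416, 70]; [416, 70, 14]; [70, 14, 4]] and Aᵀq = [-3709, -589, -106]ᵀ.
Row-reducing yields a = -46/33, b = 32/33, c = -11/2.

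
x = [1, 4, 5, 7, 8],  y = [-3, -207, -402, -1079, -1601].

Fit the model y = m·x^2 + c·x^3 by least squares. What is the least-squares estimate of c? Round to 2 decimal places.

c = -3.00

Entries of MᵀM: Σx^2·x^2 = 7379, Σx^2·x^3 = 53725, Σx^3·x^3 = 399515.
Right-hand side: Σx^2·y = -168700, Σx^3·y = -1253310.
Normal equations: [[7379, 53725]; [53725, 399515]]·[m, c]ᵀ = [-168700, -1253310]ᵀ.
Determinant 7379·399515 − 53725² = 61645560.
m = ((-168700)·399515 − 53725·(-1253310))/61645560 = -6410075/6164556; c = (7379·(-1253310) − 53725·(-168700))/61645560 = -18476699/6164556.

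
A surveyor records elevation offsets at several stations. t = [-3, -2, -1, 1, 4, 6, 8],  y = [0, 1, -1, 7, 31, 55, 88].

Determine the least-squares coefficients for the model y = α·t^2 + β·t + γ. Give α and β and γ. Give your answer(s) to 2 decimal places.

Normal-equation sums: Σt^2·t^2 = 5747, Σt^2·t = 757, Σt^2 = 131, Σt·t = 131, Σt = 13, Σ1 = 7.
And Σt^2·y = 8118, Σt·y = 1164, Σy = 181.
Solving the 3×3 system (Gaussian elimination) gives α = 2925/3217, β = 43445/12868, γ = 33089/12868.

α = 0.91, β = 3.38, γ = 2.57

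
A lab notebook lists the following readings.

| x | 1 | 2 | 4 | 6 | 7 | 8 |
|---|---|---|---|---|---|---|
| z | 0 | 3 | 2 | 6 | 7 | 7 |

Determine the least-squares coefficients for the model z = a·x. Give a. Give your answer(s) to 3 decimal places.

Setting ∂/∂a … = 0 gives: 170·a = 155.
(Σx·x = 170, Σx·z = 155.)
Hence a = 155 / 170 ≈ 0.911765.

a = 0.912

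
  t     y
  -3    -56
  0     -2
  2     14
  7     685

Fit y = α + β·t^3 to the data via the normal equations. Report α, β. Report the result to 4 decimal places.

Compute the Gram sums: Σ1 = 4, Σt^3 = 324, Σt^3·t^3 = 118442.
For Mᵀy: Σy = 641, Σt^3·y = 236579.
MᵀM·[α, β]ᵀ = Mᵀy becomes [[4, 324]; [324, 118442]]·[α, β]ᵀ = [641, 236579]ᵀ.
Eliminating β: 118442·(row 1) − 324·(row 2) gives 368792·α = 118442·641 − 324·236579 = -730274, so α = -365137/184396.
Then β = (236579 − 324·(-365137/184396))/118442 = 92329/46099.

α = -1.9802, β = 2.0028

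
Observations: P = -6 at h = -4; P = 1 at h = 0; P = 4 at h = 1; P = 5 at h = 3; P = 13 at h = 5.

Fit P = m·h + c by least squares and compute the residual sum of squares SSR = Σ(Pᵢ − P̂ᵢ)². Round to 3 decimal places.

SSR = 9.178

Compute the Gram sums: Σh·h = 51, Σh = 5, Σ1 = 5.
Moment sums: Σh·P = 108, ΣP = 17.
AᵀA·[m, c]ᵀ = AᵀP becomes [[51, 5]; [5, 5]]·[m, c]ᵀ = [108, 17]ᵀ.
Eliminating c: 5·(row 1) − 5·(row 2) gives 230·m = 5·108 − 5·17 = 455, so m = 91/46.
Then c = (17 − 5·(91/46))/5 = 327/230.
Residuals: 113/230, -97/230, 3/5, -271/115, 194/115; SSR = 2111/230.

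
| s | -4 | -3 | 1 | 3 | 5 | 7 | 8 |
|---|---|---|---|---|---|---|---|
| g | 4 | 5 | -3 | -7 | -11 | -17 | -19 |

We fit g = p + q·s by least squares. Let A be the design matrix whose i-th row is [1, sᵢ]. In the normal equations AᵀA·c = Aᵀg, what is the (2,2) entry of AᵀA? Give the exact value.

173

Row 2 ↔ basis s, column 2 ↔ basis s, so (AᵀA)_{2,2} = Σᵢ (s)·(s) = (-4)·(-4) + (-3)·(-3) + (1)·(1) + (3)·(3) + (5)·(5) + (7)·(7) + (8)·(8) = 173.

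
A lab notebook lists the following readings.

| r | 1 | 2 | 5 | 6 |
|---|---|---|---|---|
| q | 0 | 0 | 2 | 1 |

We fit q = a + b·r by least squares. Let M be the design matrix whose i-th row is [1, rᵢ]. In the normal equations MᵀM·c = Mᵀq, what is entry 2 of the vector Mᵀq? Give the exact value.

16

Entry 2 ↔ basis r, so (Mᵀq)_{2} = Σᵢ (r)·qᵢ = (1)·(0) + (2)·(0) + (5)·(2) + (6)·(1) = 16.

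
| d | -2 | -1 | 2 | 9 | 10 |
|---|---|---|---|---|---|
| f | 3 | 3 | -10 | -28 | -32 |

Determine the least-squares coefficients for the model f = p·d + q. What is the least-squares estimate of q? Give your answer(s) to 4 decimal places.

q = -2.1438

With design matrix X, XᵀX = [[190, 18]; [18, 5]] and Xᵀf = [-601, -64]ᵀ.
Eliminating q: 5·(row 1) − 18·(row 2) gives 626·p = 5·(-601) − 18·(-64) = -1853, so p = -1853/626.
Then q = ((-64) − 18·(-1853/626))/5 = -671/313.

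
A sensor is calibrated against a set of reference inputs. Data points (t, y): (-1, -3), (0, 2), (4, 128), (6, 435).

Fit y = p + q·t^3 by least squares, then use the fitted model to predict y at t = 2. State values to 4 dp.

ŷ = 16.2699

Setting ∂/∂p … = 0 gives: 4·p + 279·q = 562;  279·p + 50753·q = 102155.
(Σ1 = 4, Σt^3 = 279, Σt^3·t^3 = 50753, Σy = 562, Σt^3·y = 102155.)
det = 4·50753 − 279² = 125171.
p = (562·50753 − 279·102155)/125171 = 593/3383; q = (4·102155 − 279·562)/125171 = 6806/3383.
At t = 2: ŷ = (593/3383)·(1) + (6806/3383)·(8) = 55041/3383.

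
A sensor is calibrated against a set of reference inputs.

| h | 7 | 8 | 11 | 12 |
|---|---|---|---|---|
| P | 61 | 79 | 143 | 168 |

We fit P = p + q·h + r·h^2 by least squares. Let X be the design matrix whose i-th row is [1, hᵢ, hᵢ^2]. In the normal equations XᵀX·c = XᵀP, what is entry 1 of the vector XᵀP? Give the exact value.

Entry 1 ↔ basis 1, so (XᵀP)_{1} = Σᵢ Pᵢ = (1)·(61) + (1)·(79) + (1)·(143) + (1)·(168) = 451.

451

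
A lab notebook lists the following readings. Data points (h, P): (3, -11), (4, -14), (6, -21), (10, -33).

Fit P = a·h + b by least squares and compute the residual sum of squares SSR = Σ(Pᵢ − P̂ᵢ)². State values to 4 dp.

The normal equations are: 161·a + 23·b = -545;  23·a + 4·b = -79.
(Σh·h = 161, Σh = 23, Σ1 = 4, Σh·P = -545, ΣP = -79.)
det = 161·4 − 23² = 115.
a = ((-545)·4 − 23·(-79))/115 = -363/115; b = (161·(-79) − 23·(-545))/115 = -8/5.
Residuals: 8/115, 26/115, -53/115, 19/115; SSR = 34/115.

SSR = 0.2957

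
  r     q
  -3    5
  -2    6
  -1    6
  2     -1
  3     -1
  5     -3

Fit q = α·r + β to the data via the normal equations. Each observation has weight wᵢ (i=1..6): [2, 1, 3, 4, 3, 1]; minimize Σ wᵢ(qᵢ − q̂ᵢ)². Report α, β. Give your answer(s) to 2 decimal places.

α = -1.31, β = 2.75

The normal equations are: 93·α + 11·β = -92;  11·α + 14·β = 24.
(Σwᵢ·r·r = 93, Σwᵢ·r = 11, Σwᵢ·1 = 14, Σwᵢ·r·q = -92, Σwᵢ·q = 24.)
Determinant 93·14 − 11² = 1181.
α = ((-92)·14 − 11·24)/1181 = -1552/1181; β = (93·24 − 11·(-92))/1181 = 3244/1181.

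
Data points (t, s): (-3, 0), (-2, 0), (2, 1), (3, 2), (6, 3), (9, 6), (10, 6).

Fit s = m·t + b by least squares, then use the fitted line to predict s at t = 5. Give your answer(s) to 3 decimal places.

ŝ = 3.275

Compute the Gram sums: Σt·t = 243, Σt = 25, Σ1 = 7.
For Mᵀs: Σt·s = 140, Σs = 18.
So MᵀM·[m, b]ᵀ = Mᵀs: [[243, 25]; [25, 7]]·[m, b]ᵀ = [140, 18]ᵀ.
Eliminating b: 7·(row 1) − 25·(row 2) gives 1076·m = 7·140 − 25·18 = 530, so m = 265/538.
Then b = (18 − 25·(265/538))/7 = 437/538.
At t = 5: ŝ = (265/538)·(5) + (437/538)·(1) = 881/269.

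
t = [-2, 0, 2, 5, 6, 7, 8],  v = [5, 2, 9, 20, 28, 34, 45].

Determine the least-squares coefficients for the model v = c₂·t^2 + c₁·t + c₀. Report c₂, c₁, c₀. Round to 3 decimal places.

AᵀA·[c₂, c₁, c₀]ᵀ = Aᵀv reads: 8450·c₂ + 1196·c₁ + 182·c₀ = 6110;  1196·c₂ + 182·c₁ + 26·c₀ = 874;  182·c₂ + 26·c₁ + 7·c₀ = 143.
Solving the 3×3 system (Gaussian elimination) gives c₂ = 3508/6357, c₁ = 320/489, c₀ = 595/163.

c₂ = 0.552, c₁ = 0.654, c₀ = 3.650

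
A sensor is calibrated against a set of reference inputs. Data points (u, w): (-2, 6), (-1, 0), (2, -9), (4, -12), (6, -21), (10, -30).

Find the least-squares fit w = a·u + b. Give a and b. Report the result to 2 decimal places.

a = -2.93, b = -1.74

AᵀA·[a, b]ᵀ = Aᵀw reads: 161·a + 19·b = -504;  19·a + 6·b = -66.
(Σu·u = 161, Σu = 19, Σ1 = 6, Σu·w = -504, Σw = -66.)
Eliminating b: 6·(row 1) − 19·(row 2) gives 605·a = 6·(-504) − 19·(-66) = -1770, so a = -354/121.
Then b = ((-66) − 19·(-354/121))/6 = -210/121.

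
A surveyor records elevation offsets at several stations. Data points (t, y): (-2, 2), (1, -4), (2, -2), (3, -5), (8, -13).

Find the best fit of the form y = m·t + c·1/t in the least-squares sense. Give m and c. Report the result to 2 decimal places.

Compute the Gram sums: Σt·t = 82, Σt·1/t = 5, Σ1/t·1/t = 937/576.
Right-hand side: Σt·y = -131, Σ1/t·y = -223/24.
Normal equations: [[82, 5]; [5, 937/576]]·[m, c]ᵀ = [-131, -223/24]ᵀ.
Eliminating c: (937/576)·(row 1) − 5·(row 2) gives (31217/288)·m = (937/576)·(-131) − 5·(-223/24) = -95987/576, so m = -95987/62434.
Then c = ((-223/24) − 5·(-95987/62434))/(937/576) = -30792/31217.

m = -1.54, c = -0.99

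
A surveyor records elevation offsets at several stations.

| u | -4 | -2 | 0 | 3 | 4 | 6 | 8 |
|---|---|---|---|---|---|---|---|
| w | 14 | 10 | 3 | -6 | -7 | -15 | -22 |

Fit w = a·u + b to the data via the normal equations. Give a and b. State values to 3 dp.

From the data, Σu·u = 145, Σu = 15, Σ1 = 7.
Right-hand side: Σu·w = -388, Σw = -23.
Eliminating b: 7·(row 1) − 15·(row 2) gives 790·a = 7·(-388) − 15·(-23) = -2371, so a = -2371/790.
Then b = ((-23) − 15·(-2371/790))/7 = 497/158.

a = -3.001, b = 3.146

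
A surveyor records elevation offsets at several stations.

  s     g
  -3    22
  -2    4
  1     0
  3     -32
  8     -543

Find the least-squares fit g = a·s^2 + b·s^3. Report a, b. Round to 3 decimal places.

Normal-equation sums: Σs^2·s^2 = 4275, Σs^2·s^3 = 32737, Σs^3·s^3 = 263667.
For Mᵀg: Σs^2·g = -34826, Σs^3·g = -279506.
MᵀM·[a, b]ᵀ = Mᵀg becomes [[4275, 32737]; [32737, 263667]]·[a, b]ᵀ = [-34826, -279506]ᵀ.
det = 4275·263667 − 32737² = 55465256.
a = ((-34826)·263667 − 32737·(-279506))/55465256 = -8069755/13866314; b = (4275·(-279506) − 32737·(-34826))/55465256 = -720913/729806.

a = -0.582, b = -0.988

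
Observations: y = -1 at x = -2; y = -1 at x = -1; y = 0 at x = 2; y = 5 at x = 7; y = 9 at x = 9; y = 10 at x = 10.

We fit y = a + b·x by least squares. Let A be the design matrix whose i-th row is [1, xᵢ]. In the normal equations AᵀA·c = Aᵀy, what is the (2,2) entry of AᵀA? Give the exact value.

239

Row 2 ↔ basis x, column 2 ↔ basis x, so (AᵀA)_{2,2} = Σᵢ (x)·(x) = (-2)·(-2) + (-1)·(-1) + (2)·(2) + (7)·(7) + (9)·(9) + (10)·(10) = 239.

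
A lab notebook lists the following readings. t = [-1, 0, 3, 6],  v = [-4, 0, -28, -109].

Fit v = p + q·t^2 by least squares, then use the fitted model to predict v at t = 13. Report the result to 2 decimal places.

v̂ = -509.88

Sums needed: Σ1 = 4, Σt^2 = 46, Σt^2·t^2 = 1378.
Right-hand side: Σv = -141, Σt^2·v = -4180.
Normal equations: [[4, 46]; [46, 1378]]·[p, q]ᵀ = [-141, -4180]ᵀ.
det = 4·1378 − 46² = 3396.
p = ((-141)·1378 − 46·(-4180))/3396 = -1009/1698; q = (4·(-4180) − 46·(-141))/3396 = -5117/1698.
At t = 13: v̂ = (-1009/1698)·(1) + (-5117/1698)·(169) = -144297/283.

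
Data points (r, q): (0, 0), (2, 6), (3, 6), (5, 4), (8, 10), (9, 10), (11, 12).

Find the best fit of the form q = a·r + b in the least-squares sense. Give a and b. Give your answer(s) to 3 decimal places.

a = 0.936, b = 1.778

Setting ∂/∂a … = 0 gives: 304·a + 38·b = 352;  38·a + 7·b = 48.
det = 304·7 − 38² = 684.
a = (352·7 − 38·48)/684 = 160/171; b = (304·48 − 38·352)/684 = 16/9.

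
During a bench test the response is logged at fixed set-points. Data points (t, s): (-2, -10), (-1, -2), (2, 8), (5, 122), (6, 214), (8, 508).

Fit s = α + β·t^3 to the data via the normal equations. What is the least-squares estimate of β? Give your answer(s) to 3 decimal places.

β = 0.994

From the data, Σ1 = 6, Σt^3 = 852, Σt^3·t^3 = 324554.
And Σs = 840, Σt^3·s = 321716.
XᵀX·[α, β]ᵀ = Xᵀs becomes [[6, 852]; [852, 324554]]·[α, β]ᵀ = [840, 321716]ᵀ.
Eliminating β: 324554·(row 1) − 852·(row 2) gives 1221420·α = 324554·840 − 852·321716 = -1476672, so α = -123056/101785.
Then β = (321716 − 852·(-123056/101785))/324554 = 101218/101785.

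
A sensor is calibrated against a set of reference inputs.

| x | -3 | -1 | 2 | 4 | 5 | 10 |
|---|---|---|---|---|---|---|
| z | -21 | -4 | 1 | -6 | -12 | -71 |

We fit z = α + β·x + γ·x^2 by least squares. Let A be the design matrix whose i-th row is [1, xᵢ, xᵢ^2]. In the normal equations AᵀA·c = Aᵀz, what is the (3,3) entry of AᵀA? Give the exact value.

Row 3 ↔ basis x^2, column 3 ↔ basis x^2, so (AᵀA)_{3,3} = Σᵢ (x^2)·(x^2) = (9)·(9) + (1)·(1) + (4)·(4) + (16)·(16) + (25)·(25) + (100)·(100) = 10979.

10979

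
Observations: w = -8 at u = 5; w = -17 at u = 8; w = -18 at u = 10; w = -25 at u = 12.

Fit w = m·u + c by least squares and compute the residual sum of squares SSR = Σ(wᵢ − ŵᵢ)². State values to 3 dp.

The normal equations are: 333·m + 35·c = -656;  35·m + 4·c = -68.
(Σu·u = 333, Σu = 35, Σ1 = 4, Σu·w = -656, Σw = -68.)
Determinant 333·4 − 35² = 107.
m = ((-656)·4 − 35·(-68))/107 = -244/107; c = (333·(-68) − 35·(-656))/107 = 316/107.
Residuals: 48/107, -183/107, 198/107, -63/107; SSR = 738/107.

SSR = 6.897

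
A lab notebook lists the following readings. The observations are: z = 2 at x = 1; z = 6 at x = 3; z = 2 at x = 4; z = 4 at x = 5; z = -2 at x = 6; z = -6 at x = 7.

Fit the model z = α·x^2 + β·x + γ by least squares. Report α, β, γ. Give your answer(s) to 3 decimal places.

Sums needed: Σx^2·x^2 = 4660, Σx^2·x = 776, Σx^2 = 136, Σx·x = 136, Σx = 26, Σ1 = 6.
Right-hand side: Σx^2·z = -178, Σx·z = -6, Σz = 6.
MᵀM·[α, β, γ]ᵀ = Mᵀz becomes [[4660, 776, 136]; [776, 136, 26]; [136, 26, 6]]·[α, β, γ]ᵀ = [-178, -6, 6]ᵀ.
Inverting the 3×3 Gram matrix, [α, β, γ]ᵀ = [-29/42, 436/105, -47/35]ᵀ.

α = -0.690, β = 4.152, γ = -1.343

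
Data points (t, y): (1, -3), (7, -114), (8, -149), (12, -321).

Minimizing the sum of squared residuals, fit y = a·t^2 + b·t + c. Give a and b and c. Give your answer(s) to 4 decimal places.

Compute the Gram sums: Σt^2·t^2 = 27234, Σt^2·t = 2584, Σt^2 = 258, Σt·t = 258, Σt = 28, Σ1 = 4.
And Σt^2·y = -61349, Σt·y = -5845, Σy = -587.
Row-reducing yields a = -105617/51482, b = -116173/51482, c = 35262/25741.

a = -2.0515, b = -2.2566, c = 1.3699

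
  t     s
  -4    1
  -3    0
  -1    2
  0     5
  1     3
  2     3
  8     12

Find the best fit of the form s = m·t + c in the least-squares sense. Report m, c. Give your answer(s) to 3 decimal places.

m = 0.938, c = 3.313

The normal equations are: 95·m + 3·c = 99;  3·m + 7·c = 26.
(Σt·t = 95, Σt = 3, Σ1 = 7, Σt·s = 99, Σs = 26.)
det = 95·7 − 3² = 656.
m = (99·7 − 3·26)/656 = 15/16; c = (95·26 − 3·99)/656 = 53/16.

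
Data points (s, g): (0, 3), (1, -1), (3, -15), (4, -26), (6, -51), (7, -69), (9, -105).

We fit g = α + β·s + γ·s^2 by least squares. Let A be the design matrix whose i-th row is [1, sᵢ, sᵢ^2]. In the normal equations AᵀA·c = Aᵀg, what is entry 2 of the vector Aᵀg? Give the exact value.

Entry 2 ↔ basis s, so (Aᵀg)_{2} = Σᵢ (s)·gᵢ = (0)·(3) + (1)·(-1) + (3)·(-15) + (4)·(-26) + (6)·(-51) + (7)·(-69) + (9)·(-105) = -1884.

-1884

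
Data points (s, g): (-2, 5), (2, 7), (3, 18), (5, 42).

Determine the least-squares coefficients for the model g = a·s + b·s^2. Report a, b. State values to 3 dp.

Setting ∂/∂a … = 0 gives: 42·a + 152·b = 268;  152·a + 738·b = 1260.
Δ = 42·738 − 152² = 7892.
a = (268·738 − 152·1260)/7892 = 1566/1973; b = (42·1260 − 152·268)/7892 = 3046/1973.

a = 0.794, b = 1.544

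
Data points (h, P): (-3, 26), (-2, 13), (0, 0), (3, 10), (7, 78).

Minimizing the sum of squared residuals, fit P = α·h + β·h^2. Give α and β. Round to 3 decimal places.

α = -2.667, β = 1.974

Sums needed: Σh·h = 71, Σh·h^2 = 335, Σh^2·h^2 = 2579.
Moment sums: Σh·P = 472, Σh^2·P = 4198.
Normal equations: [[71, 335]; [335, 2579]]·[α, β]ᵀ = [472, 4198]ᵀ.
Eliminating β: 2579·(row 1) − 335·(row 2) gives 70884·α = 2579·472 − 335·4198 = -189042, so α = -31507/11814.
Then β = (4198 − 335·(-31507/11814))/2579 = 23323/11814.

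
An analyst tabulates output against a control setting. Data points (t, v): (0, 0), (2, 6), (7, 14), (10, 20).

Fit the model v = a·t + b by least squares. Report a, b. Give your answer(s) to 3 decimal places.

a = 1.912, b = 0.916

Compute the Gram sums: Σt·t = 153, Σt = 19, Σ1 = 4.
Moment sums: Σt·v = 310, Σv = 40.
Eliminating b: 4·(row 1) − 19·(row 2) gives 251·a = 4·310 − 19·40 = 480, so a = 480/251.
Then b = (40 − 19·(480/251))/4 = 230/251.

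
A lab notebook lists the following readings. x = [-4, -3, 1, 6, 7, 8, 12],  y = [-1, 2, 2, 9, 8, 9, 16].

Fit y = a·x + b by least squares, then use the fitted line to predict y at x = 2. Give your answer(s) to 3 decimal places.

With design matrix A, AᵀA = [[319, 27]; [27, 7]] and Aᵀy = [374, 45]ᵀ.
Eliminating b: 7·(row 1) − 27·(row 2) gives 1504·a = 7·374 − 27·45 = 1403, so a = 1403/1504.
Then b = (45 − 27·(1403/1504))/7 = 4257/1504.
At x = 2: ŷ = (1403/1504)·(2) + (4257/1504)·(1) = 7063/1504.

ŷ = 4.696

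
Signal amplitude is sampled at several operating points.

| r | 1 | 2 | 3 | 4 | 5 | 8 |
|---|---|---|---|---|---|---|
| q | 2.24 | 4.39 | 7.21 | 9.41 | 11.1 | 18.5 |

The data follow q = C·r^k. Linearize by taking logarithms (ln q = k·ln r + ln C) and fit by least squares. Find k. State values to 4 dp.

k = 1.0163

With ln qᵢ as the transformed response and ln rᵢ as the regressor:
AᵀA = [[10.5236, 6.8669]; [6.8669, 6]], rhs = [16.2446, 11.8278]ᵀ  (here Σln r = 6.8669, Σ(ln r)² = 10.5236, Σln q = 11.8278, Σln r·ln q = 16.2446).
Slope k = (n·Σln r·ln q − Σln r·Σln q)/(n·Σ(ln r)² − (Σln r)²) = (6·16.2446 − 6.8669·11.8278)/15.9867 = 1.01629; ln C = (Σln q − k·Σln r)/n = 0.80817.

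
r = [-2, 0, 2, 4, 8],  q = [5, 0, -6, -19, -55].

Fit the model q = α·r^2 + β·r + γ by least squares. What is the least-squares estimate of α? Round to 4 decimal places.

Setting ∂/∂α … = 0 gives: 4384·α + 576·β + 88·γ = -3828;  576·α + 88·β + 12·γ = -538;  88·α + 12·β + 5·γ = -75.
(Σr^2·r^2 = 4384, Σr^2·r = 576, Σr^2 = 88, Σr·r = 88, Σr = 12, Σ1 = 5, Σr^2·q = -3828, Σr·q = -538, Σq = -75.)
Solving the 3×3 system (Gaussian elimination) gives α = -399/776, β = -1117/388, γ = 93/97.

α = -0.5142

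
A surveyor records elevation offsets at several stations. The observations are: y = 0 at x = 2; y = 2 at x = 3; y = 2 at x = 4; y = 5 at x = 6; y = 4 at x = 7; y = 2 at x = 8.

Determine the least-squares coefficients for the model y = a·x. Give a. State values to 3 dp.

a = 0.494

The normal system MᵀM·[a]ᵀ = Mᵀy is [[178]]·[a]ᵀ = [88]ᵀ.
Hence a = 88 / 178 ≈ 0.494382.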